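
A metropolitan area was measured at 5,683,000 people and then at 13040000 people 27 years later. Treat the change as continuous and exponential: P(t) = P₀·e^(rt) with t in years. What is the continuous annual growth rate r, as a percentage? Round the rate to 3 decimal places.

13040000 = 5683000 · e^(r·27)
e^(27r) = 13040000/5683000 = 2.29456
r = ln(2.29456) / 27 = 0.83054 / 27

r ≈ 3.076% per year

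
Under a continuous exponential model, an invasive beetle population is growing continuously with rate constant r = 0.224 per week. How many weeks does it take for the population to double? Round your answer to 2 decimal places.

doubling time ≈ 3.09 weeks

doubling time = ln(2) / |r| = 0.69315 / 0.224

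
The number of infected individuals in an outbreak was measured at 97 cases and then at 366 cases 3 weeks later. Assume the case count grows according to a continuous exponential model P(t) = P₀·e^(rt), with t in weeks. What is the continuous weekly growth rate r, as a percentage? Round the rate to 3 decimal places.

r ≈ 44.264% per week

366 = 97 · e^(r·3)
e^(3r) = 366/97 = 3.7732
r = ln(3.7732) / 3 = 1.32792 / 3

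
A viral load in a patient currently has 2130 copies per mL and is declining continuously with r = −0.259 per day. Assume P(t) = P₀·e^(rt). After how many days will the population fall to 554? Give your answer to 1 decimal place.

t ≈ 5.2 days

554 = 2130 · e^(-0.259·t)
t = ln(554/2130) / -0.259 = ln(0.26009) / -0.259 = -1.34671 / -0.259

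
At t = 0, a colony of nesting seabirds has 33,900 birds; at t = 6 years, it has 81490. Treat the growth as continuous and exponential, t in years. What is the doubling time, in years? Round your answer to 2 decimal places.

doubling time ≈ 4.74 years

r = ln(81490/33900) / 6 = ln(2.40383) / 6 ≈ 0.146178 per year
doubling time = ln 2 / |r| = 0.69315 / 0.146178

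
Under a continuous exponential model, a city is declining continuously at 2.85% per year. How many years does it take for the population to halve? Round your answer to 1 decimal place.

half-life ≈ 24.3 years

half-life = ln(2) / |r| = 0.69315 / 0.0285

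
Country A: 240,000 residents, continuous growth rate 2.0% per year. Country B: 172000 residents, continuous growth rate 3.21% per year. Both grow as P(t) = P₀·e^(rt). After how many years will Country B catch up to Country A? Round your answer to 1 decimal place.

t ≈ 27.5 years

240000·e^(0.02t) = 172000·e^(0.0321t)
240000/172000 = e^((0.0321 − 0.02)t) → ln(1.39535) = 0.0121·t
t = 0.33314 / 0.0121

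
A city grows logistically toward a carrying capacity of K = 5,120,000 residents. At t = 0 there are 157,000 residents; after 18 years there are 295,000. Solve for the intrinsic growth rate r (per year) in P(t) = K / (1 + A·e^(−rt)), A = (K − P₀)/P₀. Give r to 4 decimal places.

A = (5120000 − 157000)/157000 = 31.61146
295000 = 5120000/(1 + 31.61146·e^(−r·18)) → e^(−18r) = (17.35593 − 1)/31.61146 = 0.517405
r = −ln(0.517405)/18 = 0.65893/18

r ≈ 0.0366 per year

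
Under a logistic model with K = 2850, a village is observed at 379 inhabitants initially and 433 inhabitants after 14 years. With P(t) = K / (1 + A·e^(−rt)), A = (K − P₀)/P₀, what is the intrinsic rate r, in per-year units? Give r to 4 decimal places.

r ≈ 0.0111 per year

A = (2850 − 379)/379 = 6.51979
433 = 2850/(1 + 6.51979·e^(−r·14)) → e^(−14r) = (6.58199 − 1)/6.51979 = 0.856161
r = −ln(0.856161)/14 = 0.1553/14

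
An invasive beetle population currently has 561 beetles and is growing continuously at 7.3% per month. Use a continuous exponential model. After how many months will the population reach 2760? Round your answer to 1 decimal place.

t ≈ 21.8 months

2760 = 561 · e^(0.073·t)
t = ln(2760/561) / 0.073 = ln(4.91979) / 0.073 = 1.59327 / 0.073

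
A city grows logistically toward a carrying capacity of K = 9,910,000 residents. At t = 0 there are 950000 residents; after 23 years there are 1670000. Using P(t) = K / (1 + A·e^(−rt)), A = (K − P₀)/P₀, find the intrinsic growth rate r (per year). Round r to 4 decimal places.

A = (9910000 − 950000)/950000 = 9.43158
1670000 = 9910000/(1 + 9.43158·e^(−r·23)) → e^(−23r) = (5.93413 − 1)/9.43158 = 0.52315
r = −ln(0.52315)/23 = 0.64789/23

r ≈ 0.0282 per year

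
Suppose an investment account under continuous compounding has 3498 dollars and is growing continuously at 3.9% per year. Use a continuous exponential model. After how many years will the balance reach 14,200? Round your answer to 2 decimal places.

14200 = 3498 · e^(0.039·t)
t = ln(14200/3498) / 0.039 = ln(4.05946) / 0.039 = 1.40105 / 0.039

t ≈ 35.92 years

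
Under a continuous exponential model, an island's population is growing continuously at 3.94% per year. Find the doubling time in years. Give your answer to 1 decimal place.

doubling time ≈ 17.6 years

doubling time = ln(2) / |r| = 0.69315 / 0.0394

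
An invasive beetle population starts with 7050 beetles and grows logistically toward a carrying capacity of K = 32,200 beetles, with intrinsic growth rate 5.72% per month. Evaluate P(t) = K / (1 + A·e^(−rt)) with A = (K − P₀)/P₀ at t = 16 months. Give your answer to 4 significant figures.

A = (32200 − 7050)/7050 = 3.56738
P(16) = 32200 / (1 + 3.56738·e^(−0.0572·16)) = 32200 / (1 + 3.56738·0.400437)
= 32200 / 2.42851 ≈ 13259.17

≈ 13,260 beetles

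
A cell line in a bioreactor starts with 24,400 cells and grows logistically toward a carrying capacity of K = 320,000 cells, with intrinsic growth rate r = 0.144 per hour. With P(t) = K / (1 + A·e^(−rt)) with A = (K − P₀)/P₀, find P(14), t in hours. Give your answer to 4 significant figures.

≈ 122,400 cells

A = (320000 − 24400)/24400 = 12.11475
P(14) = 320000 / (1 + 12.11475·e^(−0.144·14)) = 320000 / (1 + 12.11475·0.133187)
= 320000 / 2.61353 ≈ 122439.79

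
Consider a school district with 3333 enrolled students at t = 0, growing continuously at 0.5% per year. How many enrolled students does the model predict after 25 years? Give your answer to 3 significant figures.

P(25) = 3333 · e^(0.005·25) = 3333 · e^(0.125)
= 3333 · 1.13315 ≈ 3776.78

≈ 3,780 enrolled students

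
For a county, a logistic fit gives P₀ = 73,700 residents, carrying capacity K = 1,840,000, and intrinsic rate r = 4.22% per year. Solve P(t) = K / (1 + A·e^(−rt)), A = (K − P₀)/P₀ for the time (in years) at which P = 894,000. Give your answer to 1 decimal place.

A = (1840000 − 73700)/73700 = 23.96608
894000 = 1840000/(1 + 23.96608·e^(−0.0422t)) → 1 + 23.96608·e^(−0.0422t) = 2.05817
e^(−0.0422t) = 0.044153 → t = ln(22.6487)/0.0422 = 3.1201/0.0422

t ≈ 73.9 years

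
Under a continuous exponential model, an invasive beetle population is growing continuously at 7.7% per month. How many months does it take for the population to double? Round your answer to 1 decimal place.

doubling time ≈ 9.0 months

doubling time = ln(2) / |r| = 0.69315 / 0.077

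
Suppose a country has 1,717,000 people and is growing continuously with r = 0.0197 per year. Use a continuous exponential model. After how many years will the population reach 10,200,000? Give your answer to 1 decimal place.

t ≈ 90.4 years

10200000 = 1717000 · e^(0.0197·t)
t = ln(10200000/1717000) / 0.0197 = ln(5.94059) / 0.0197 = 1.78181 / 0.0197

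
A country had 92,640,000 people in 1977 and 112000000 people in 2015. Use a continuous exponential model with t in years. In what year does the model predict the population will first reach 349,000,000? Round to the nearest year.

year 2243

r = ln(112000000/92640000) / 38 = 0.18978/38 ≈ 0.004994 per year
t = ln(349000000/92640000) / r = 1.32635/0.004994 ≈ 265.58 years after 1977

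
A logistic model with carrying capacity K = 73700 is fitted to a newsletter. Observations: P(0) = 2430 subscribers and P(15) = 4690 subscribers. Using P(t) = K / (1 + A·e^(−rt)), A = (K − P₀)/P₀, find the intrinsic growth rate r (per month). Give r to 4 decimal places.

A = (73700 − 2430)/2430 = 29.32922
4690 = 73700/(1 + 29.32922·e^(−r·15)) → e^(−15r) = (15.71429 − 1)/29.32922 = 0.501694
r = −ln(0.501694)/15 = 0.68977/15

r ≈ 0.0460 per month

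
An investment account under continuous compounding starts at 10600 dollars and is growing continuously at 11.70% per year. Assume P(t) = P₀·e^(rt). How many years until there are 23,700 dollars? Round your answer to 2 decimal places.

t ≈ 6.88 years

23700 = 10600 · e^(0.117·t)
t = ln(23700/10600) / 0.117 = ln(2.23585) / 0.117 = 0.80462 / 0.117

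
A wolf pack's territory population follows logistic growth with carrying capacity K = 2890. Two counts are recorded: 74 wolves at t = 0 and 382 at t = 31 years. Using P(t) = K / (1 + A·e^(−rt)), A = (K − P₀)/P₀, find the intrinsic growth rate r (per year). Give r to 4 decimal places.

A = (2890 − 74)/74 = 38.05405
382 = 2890/(1 + 38.05405·e^(−r·31)) → e^(−31r) = (7.56545 − 1)/38.05405 = 0.172529
r = −ln(0.172529)/31 = 1.75719/31

r ≈ 0.0567 per year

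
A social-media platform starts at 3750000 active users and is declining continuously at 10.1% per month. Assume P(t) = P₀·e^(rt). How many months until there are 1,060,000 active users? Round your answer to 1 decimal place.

1060000 = 3750000 · e^(-0.101·t)
t = ln(1060000/3750000) / -0.101 = ln(0.28267) / -0.101 = -1.26349 / -0.101

t ≈ 12.5 months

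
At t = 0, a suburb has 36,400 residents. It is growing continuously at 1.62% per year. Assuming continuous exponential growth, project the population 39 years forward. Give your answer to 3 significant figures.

≈ 68,500 residents

P(39) = 36400 · e^(0.0162·39) = 36400 · e^(0.6318)
= 36400 · 1.88099 ≈ 68468.16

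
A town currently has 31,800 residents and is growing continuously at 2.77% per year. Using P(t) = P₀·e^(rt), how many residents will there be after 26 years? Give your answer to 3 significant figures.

P(26) = 31800 · e^(0.0277·26) = 31800 · e^(0.7202)
= 31800 · 2.05484 ≈ 65344.04

≈ 65,300 residents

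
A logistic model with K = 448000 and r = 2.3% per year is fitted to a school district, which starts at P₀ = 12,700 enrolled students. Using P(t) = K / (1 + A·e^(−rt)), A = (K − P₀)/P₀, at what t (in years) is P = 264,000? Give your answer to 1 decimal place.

t ≈ 169.4 years

A = (448000 − 12700)/12700 = 34.27559
264000 = 448000/(1 + 34.27559·e^(−0.023t)) → 1 + 34.27559·e^(−0.023t) = 1.69697
e^(−0.023t) = 0.020334 → t = ln(49.17802)/0.023 = 3.89545/0.023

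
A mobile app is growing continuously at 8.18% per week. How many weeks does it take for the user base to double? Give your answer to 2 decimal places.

doubling time = ln(2) / |r| = 0.69315 / 0.0818

doubling time ≈ 8.47 weeks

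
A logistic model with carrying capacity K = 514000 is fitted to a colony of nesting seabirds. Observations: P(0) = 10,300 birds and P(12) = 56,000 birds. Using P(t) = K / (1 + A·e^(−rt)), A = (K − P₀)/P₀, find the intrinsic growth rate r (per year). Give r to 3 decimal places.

A = (514000 − 10300)/10300 = 48.90291
56000 = 514000/(1 + 48.90291·e^(−r·12)) → e^(−12r) = (9.17857 − 1)/48.90291 = 0.167241
r = −ln(0.167241)/12 = 1.78832/12

r ≈ 0.149 per year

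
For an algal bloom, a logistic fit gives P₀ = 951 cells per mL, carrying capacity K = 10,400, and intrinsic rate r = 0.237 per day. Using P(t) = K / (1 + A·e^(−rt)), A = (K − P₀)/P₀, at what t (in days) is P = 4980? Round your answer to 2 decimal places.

A = (10400 − 951)/951 = 9.93586
4980 = 10400/(1 + 9.93586·e^(−0.237t)) → 1 + 9.93586·e^(−0.237t) = 2.08835
e^(−0.237t) = 0.109538 → t = ln(9.12926)/0.237 = 2.21148/0.237

t ≈ 9.33 days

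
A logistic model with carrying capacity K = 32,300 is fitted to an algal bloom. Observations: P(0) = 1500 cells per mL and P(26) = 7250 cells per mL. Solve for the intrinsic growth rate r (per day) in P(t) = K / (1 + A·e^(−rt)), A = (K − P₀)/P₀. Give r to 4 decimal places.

A = (32300 − 1500)/1500 = 20.53333
7250 = 32300/(1 + 20.53333·e^(−r·26)) → e^(−26r) = (4.45517 − 1)/20.53333 = 0.168271
r = −ln(0.168271)/26 = 1.78218/26

r ≈ 0.0685 per day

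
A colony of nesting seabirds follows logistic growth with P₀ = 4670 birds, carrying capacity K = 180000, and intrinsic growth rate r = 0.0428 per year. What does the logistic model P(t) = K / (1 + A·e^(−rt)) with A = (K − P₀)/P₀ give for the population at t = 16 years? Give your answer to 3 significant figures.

≈ 9,030 birds

A = (180000 − 4670)/4670 = 37.5439
P(16) = 180000 / (1 + 37.5439·e^(−0.0428·16)) = 180000 / (1 + 37.5439·0.504191)
= 180000 / 19.9293 ≈ 9031.93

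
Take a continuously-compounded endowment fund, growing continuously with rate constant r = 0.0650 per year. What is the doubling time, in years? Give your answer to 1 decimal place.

doubling time = ln(2) / |r| = 0.69315 / 0.065

doubling time ≈ 10.7 years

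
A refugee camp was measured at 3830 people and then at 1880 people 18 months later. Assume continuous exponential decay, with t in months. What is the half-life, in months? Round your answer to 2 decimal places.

half-life ≈ 17.53 months

r = ln(1880/3830) / 18 = ln(0.49086) / 18 ≈ -0.039533 per month
half-life = ln 2 / |r| = 0.69315 / 0.039533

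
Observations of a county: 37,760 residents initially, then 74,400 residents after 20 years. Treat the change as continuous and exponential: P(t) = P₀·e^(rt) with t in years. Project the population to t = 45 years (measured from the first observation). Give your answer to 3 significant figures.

r = ln(74400/37760) / 20 ≈ 0.03391 per year
P(45) = 37760 · e^(0.03391·45) = 37760 · 4.59957 ≈ 173679.73

≈ 174,000 residents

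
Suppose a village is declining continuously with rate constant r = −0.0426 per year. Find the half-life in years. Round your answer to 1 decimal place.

half-life = ln(2) / |r| = 0.69315 / 0.0426

half-life ≈ 16.3 years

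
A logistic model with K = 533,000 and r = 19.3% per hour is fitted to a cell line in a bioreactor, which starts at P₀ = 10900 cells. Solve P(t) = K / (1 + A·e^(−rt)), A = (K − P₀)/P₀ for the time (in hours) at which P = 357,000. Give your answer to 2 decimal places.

t ≈ 23.71 hours

A = (533000 − 10900)/10900 = 47.89908
357000 = 533000/(1 + 47.89908·e^(−0.193t)) → 1 + 47.89908·e^(−0.193t) = 1.493
e^(−0.193t) = 0.010292 → t = ln(97.15893)/0.193 = 4.57635/0.193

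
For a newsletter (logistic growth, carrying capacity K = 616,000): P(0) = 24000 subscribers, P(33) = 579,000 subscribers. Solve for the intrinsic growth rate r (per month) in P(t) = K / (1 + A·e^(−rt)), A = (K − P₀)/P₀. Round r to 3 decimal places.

A = (616000 − 24000)/24000 = 24.66667
579000 = 616000/(1 + 24.66667·e^(−r·33)) → e^(−33r) = (1.0639 − 1)/24.66667 = 0.002591
r = −ln(0.002591)/33 = 5.95584/33

r ≈ 0.180 per month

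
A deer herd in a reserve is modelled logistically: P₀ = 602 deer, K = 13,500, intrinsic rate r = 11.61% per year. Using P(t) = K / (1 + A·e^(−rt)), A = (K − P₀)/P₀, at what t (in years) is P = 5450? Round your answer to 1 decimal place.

t ≈ 23.0 years

A = (13500 − 602)/602 = 21.42525
5450 = 13500/(1 + 21.42525·e^(−0.1161t)) → 1 + 21.42525·e^(−0.1161t) = 2.47706
e^(−0.1161t) = 0.06894 → t = ln(14.50529)/0.1161 = 2.67451/0.1161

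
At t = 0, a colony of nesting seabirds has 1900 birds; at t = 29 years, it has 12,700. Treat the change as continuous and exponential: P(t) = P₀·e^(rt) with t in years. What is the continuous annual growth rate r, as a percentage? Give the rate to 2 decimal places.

r ≈ 6.55% per year

12700 = 1900 · e^(r·29)
e^(29r) = 12700/1900 = 6.68421
r = ln(6.68421) / 29 = 1.89975 / 29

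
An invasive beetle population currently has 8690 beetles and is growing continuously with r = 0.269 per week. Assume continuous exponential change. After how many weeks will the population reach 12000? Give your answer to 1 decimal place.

t ≈ 1.2 weeks

12000 = 8690 · e^(0.269·t)
t = ln(12000/8690) / 0.269 = ln(1.3809) / 0.269 = 0.32273 / 0.269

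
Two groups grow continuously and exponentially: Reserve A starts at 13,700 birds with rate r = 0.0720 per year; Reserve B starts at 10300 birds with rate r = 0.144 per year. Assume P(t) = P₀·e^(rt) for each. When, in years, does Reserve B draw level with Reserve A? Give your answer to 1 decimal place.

t ≈ 4.0 years

13700·e^(0.072t) = 10300·e^(0.144t)
13700/10300 = e^((0.144 − 0.072)t) → ln(1.3301) = 0.072·t
t = 0.28525 / 0.072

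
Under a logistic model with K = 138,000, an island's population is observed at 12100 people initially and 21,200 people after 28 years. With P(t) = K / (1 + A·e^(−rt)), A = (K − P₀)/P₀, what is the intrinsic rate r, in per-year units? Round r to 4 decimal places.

r ≈ 0.0227 per year

A = (138000 − 12100)/12100 = 10.40496
21200 = 138000/(1 + 10.40496·e^(−r·28)) → e^(−28r) = (6.50943 − 1)/10.40496 = 0.529501
r = −ln(0.529501)/28 = 0.63582/28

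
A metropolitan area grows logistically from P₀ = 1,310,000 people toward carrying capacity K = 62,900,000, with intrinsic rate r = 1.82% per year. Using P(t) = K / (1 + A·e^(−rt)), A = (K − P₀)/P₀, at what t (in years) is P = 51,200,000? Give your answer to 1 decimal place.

t ≈ 292.7 years

A = (62900000 − 1310000)/1310000 = 47.01527
51200000 = 62900000/(1 + 47.01527·e^(−0.0182t)) → 1 + 47.01527·e^(−0.0182t) = 1.22852
e^(−0.0182t) = 0.00486 → t = ln(205.74202)/0.0182 = 5.32662/0.0182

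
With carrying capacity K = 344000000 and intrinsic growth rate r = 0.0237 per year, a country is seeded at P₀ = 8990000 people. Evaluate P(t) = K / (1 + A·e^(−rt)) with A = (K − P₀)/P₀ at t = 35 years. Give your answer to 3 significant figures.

≈ 19,900,000 people

A = (344000000 − 8990000)/8990000 = 37.26474
P(35) = 344000000 / (1 + 37.26474·e^(−0.0237·35)) = 344000000 / (1 + 37.26474·0.436267)
= 344000000 / 17.25739 ≈ 19933490.13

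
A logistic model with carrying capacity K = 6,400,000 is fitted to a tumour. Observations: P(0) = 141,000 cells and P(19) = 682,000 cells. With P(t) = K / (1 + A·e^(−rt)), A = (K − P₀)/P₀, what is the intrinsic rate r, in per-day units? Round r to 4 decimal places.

A = (6400000 − 141000)/141000 = 44.39007
682000 = 6400000/(1 + 44.39007·e^(−r·19)) → e^(−19r) = (9.38416 − 1)/44.39007 = 0.188875
r = −ln(0.188875)/19 = 1.66667/19

r ≈ 0.0877 per day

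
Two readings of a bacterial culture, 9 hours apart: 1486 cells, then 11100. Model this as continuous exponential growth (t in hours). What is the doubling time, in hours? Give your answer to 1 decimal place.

doubling time ≈ 3.1 hours

r = ln(11100/1486) / 9 = ln(7.46972) / 9 ≈ 0.223429 per hour
doubling time = ln 2 / |r| = 0.69315 / 0.223429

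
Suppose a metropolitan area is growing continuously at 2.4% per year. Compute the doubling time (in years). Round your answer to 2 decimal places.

doubling time ≈ 28.88 years

doubling time = ln(2) / |r| = 0.69315 / 0.024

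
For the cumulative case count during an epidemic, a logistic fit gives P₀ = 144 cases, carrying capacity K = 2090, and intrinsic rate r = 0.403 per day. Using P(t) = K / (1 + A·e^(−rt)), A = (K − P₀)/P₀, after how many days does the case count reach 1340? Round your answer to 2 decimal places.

t ≈ 7.90 days

A = (2090 − 144)/144 = 13.51389
1340 = 2090/(1 + 13.51389·e^(−0.403t)) → 1 + 13.51389·e^(−0.403t) = 1.5597
e^(−0.403t) = 0.041417 → t = ln(24.14481)/0.403 = 3.18407/0.403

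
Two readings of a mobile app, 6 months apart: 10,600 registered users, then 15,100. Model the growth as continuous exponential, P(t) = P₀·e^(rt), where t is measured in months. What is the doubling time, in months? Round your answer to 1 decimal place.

doubling time ≈ 11.8 months

r = ln(15100/10600) / 6 = ln(1.42453) / 6 ≈ 0.058973 per month
doubling time = ln 2 / |r| = 0.69315 / 0.058973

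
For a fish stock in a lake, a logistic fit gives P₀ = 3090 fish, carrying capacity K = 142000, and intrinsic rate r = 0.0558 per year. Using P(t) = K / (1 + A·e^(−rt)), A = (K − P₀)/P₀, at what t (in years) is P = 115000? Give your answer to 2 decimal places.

t ≈ 94.17 years

A = (142000 − 3090)/3090 = 44.95469
115000 = 142000/(1 + 44.95469·e^(−0.0558t)) → 1 + 44.95469·e^(−0.0558t) = 1.23478
e^(−0.0558t) = 0.005223 → t = ln(191.47369)/0.0558 = 5.25475/0.0558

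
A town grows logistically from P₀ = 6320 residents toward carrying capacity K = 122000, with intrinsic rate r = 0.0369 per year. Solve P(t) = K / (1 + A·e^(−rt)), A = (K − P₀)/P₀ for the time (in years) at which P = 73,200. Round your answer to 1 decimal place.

A = (122000 − 6320)/6320 = 18.3038
73200 = 122000/(1 + 18.3038·e^(−0.0369t)) → 1 + 18.3038·e^(−0.0369t) = 1.66667
e^(−0.0369t) = 0.036422 → t = ln(27.4557)/0.0369 = 3.31257/0.0369

t ≈ 89.8 years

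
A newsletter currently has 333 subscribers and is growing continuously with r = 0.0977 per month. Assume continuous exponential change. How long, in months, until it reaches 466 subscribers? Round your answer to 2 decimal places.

t ≈ 3.44 months

466 = 333 · e^(0.0977·t)
t = ln(466/333) / 0.0977 = ln(1.3994) / 0.0977 = 0.33604 / 0.0977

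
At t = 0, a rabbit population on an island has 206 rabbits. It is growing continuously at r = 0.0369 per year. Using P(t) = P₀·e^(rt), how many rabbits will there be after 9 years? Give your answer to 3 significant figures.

≈ 287 rabbits

P(9) = 206 · e^(0.0369·9) = 206 · e^(0.3321)
= 206 · 1.39389 ≈ 287.14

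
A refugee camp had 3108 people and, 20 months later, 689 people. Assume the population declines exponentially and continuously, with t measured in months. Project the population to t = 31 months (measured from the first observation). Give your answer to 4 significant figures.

≈ 300.9 people

r = ln(689/3108) / 20 ≈ -0.075325 per month
P(31) = 3108 · e^(-0.075325·31) = 3108 · 0.0968 ≈ 300.87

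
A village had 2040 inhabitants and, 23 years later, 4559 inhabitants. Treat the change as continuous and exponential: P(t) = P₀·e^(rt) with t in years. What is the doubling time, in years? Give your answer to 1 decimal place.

r = ln(4559/2040) / 23 = ln(2.2348) / 23 ≈ 0.034963 per year
doubling time = ln 2 / |r| = 0.69315 / 0.034963

doubling time ≈ 19.8 years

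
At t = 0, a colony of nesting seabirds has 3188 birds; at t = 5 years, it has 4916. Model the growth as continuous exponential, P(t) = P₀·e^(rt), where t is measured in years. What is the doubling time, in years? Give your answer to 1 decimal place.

doubling time ≈ 8.0 years

r = ln(4916/3188) / 5 = ln(1.54203) / 5 ≈ 0.08662 per year
doubling time = ln 2 / |r| = 0.69315 / 0.08662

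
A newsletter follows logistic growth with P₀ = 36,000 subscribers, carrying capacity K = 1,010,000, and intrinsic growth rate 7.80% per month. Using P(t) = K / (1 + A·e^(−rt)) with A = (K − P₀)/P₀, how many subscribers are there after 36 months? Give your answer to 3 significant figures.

A = (1010000 − 36000)/36000 = 27.05556
P(36) = 1010000 / (1 + 27.05556·e^(−0.078·36)) = 1010000 / (1 + 27.05556·0.060326)
= 1010000 / 2.63214 ≈ 383718.11

≈ 384,000 subscribers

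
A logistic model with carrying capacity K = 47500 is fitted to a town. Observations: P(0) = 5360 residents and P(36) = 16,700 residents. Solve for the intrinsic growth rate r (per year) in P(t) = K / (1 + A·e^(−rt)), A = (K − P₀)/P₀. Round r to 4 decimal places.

r ≈ 0.0403 per year

A = (47500 − 5360)/5360 = 7.86194
16700 = 47500/(1 + 7.86194·e^(−r·36)) → e^(−36r) = (2.84431 − 1)/7.86194 = 0.234587
r = −ln(0.234587)/36 = 1.44993/36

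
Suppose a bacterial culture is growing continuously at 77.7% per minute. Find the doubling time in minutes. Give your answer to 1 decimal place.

doubling time ≈ 0.9 minutes

doubling time = ln(2) / |r| = 0.69315 / 0.777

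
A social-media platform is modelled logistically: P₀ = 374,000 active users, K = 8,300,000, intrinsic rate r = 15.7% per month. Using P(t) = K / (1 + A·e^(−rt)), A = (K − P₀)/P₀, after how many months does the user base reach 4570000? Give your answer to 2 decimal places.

t ≈ 20.74 months

A = (8300000 − 374000)/374000 = 21.19251
4570000 = 8300000/(1 + 21.19251·e^(−0.157t)) → 1 + 21.19251·e^(−0.157t) = 1.81619
e^(−0.157t) = 0.038513 → t = ln(25.96509)/0.157 = 3.25675/0.157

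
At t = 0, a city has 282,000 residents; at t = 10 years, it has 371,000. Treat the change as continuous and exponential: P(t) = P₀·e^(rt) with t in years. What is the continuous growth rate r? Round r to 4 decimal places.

371000 = 282000 · e^(r·10)
e^(10r) = 371000/282000 = 1.3156
r = ln(1.3156) / 10 = 0.27429 / 10

r ≈ 0.0274 per year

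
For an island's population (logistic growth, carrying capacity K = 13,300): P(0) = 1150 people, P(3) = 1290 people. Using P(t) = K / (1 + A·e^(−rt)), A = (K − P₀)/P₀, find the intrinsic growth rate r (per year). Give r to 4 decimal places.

A = (13300 − 1150)/1150 = 10.56522
1290 = 13300/(1 + 10.56522·e^(−r·3)) → e^(−3r) = (10.31008 − 1)/10.56522 = 0.881201
r = −ln(0.881201)/3 = 0.12647/3

r ≈ 0.0422 per year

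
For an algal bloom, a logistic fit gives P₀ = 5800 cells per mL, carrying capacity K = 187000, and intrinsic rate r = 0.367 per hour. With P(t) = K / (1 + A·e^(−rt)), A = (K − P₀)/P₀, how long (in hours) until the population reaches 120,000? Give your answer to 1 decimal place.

t ≈ 11.0 hours

A = (187000 − 5800)/5800 = 31.24138
120000 = 187000/(1 + 31.24138·e^(−0.367t)) → 1 + 31.24138·e^(−0.367t) = 1.55833
e^(−0.367t) = 0.017872 → t = ln(55.95471)/0.367 = 4.02454/0.367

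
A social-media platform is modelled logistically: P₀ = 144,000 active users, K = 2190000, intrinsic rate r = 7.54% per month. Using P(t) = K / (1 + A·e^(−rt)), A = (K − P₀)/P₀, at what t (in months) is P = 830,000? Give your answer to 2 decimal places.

t ≈ 28.65 months

A = (2190000 − 144000)/144000 = 14.20833
830000 = 2190000/(1 + 14.20833·e^(−0.0754t)) → 1 + 14.20833·e^(−0.0754t) = 2.63855
e^(−0.0754t) = 0.115323 → t = ln(8.67126)/0.0754 = 2.16001/0.0754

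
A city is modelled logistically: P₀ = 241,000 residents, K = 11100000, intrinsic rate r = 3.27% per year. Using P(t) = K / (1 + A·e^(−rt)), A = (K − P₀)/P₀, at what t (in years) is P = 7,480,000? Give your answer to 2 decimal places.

t ≈ 138.65 years

A = (11100000 − 241000)/241000 = 45.05809
7480000 = 11100000/(1 + 45.05809·e^(−0.0327t)) → 1 + 45.05809·e^(−0.0327t) = 1.48396
e^(−0.0327t) = 0.010741 → t = ln(93.10346)/0.0327 = 4.53371/0.0327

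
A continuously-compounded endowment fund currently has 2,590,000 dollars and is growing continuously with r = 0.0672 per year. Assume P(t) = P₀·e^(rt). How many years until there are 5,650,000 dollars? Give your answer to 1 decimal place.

t ≈ 11.6 years

5650000 = 2590000 · e^(0.0672·t)
t = ln(5650000/2590000) / 0.0672 = ln(2.18147) / 0.0672 = 0.78 / 0.0672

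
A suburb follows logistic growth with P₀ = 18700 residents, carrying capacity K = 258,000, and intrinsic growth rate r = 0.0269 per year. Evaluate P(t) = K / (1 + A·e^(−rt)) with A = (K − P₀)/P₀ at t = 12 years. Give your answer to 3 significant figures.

≈ 25,100 residents

A = (258000 − 18700)/18700 = 12.79679
P(12) = 258000 / (1 + 12.79679·e^(−0.0269·12)) = 258000 / (1 + 12.79679·0.724119)
= 258000 / 10.2664 ≈ 25130.53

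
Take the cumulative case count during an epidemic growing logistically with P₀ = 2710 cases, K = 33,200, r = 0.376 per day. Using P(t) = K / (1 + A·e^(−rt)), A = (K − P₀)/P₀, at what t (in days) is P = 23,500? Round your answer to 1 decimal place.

t ≈ 8.8 days

A = (33200 − 2710)/2710 = 11.25092
23500 = 33200/(1 + 11.25092·e^(−0.376t)) → 1 + 11.25092·e^(−0.376t) = 1.41277
e^(−0.376t) = 0.036687 → t = ln(27.25739)/0.376 = 3.30532/0.376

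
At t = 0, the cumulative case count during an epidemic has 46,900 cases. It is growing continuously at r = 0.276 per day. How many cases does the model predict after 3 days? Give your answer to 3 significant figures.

≈ 107,000 cases

P(3) = 46900 · e^(0.276·3) = 46900 · e^(0.828)
= 46900 · 2.28874 ≈ 107341.75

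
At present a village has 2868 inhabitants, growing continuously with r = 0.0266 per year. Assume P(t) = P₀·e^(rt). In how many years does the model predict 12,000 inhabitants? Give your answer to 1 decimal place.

t ≈ 53.8 years

12000 = 2868 · e^(0.0266·t)
t = ln(12000/2868) / 0.0266 = ln(4.1841) / 0.0266 = 1.43129 / 0.0266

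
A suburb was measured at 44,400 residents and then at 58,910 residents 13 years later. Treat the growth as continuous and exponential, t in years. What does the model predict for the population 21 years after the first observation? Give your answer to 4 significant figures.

r = ln(58910/44400) / 13 ≈ 0.021752 per year
P(21) = 44400 · e^(0.021752·21) = 44400 · 1.57899 ≈ 70107.1

≈ 70,110 residents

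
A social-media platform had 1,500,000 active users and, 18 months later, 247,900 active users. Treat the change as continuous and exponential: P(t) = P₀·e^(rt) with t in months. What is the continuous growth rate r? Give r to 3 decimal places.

247900 = 1500000 · e^(r·18)
e^(18r) = 247900/1500000 = 0.16527
r = ln(0.16527) / 18 = -1.80019 / 18

r ≈ -0.100 per month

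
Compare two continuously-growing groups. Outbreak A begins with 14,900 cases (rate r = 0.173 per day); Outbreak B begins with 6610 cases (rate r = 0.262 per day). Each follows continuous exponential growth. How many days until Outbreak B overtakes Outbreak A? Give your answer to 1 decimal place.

t ≈ 9.1 days

14900·e^(0.173t) = 6610·e^(0.262t)
14900/6610 = e^((0.262 − 0.173)t) → ln(2.25416) = 0.089·t
t = 0.81278 / 0.089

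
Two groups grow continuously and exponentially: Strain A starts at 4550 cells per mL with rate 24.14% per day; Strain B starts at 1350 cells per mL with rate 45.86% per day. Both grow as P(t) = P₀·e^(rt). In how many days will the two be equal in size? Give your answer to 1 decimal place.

t ≈ 5.6 days

4550·e^(0.2414t) = 1350·e^(0.4586t)
4550/1350 = e^((0.4586 − 0.2414)t) → ln(3.37037) = 0.2172·t
t = 1.21502 / 0.2172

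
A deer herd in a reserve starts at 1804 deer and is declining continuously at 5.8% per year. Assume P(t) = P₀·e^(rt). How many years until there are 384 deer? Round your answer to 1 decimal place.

t ≈ 26.7 years

384 = 1804 · e^(-0.058·t)
t = ln(384/1804) / -0.058 = ln(0.21286) / -0.058 = -1.54712 / -0.058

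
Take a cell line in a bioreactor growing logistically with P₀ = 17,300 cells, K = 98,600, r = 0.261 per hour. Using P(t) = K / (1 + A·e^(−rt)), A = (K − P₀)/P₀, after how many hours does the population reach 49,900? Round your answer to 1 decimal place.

t ≈ 6.0 hours

A = (98600 − 17300)/17300 = 4.69942
49900 = 98600/(1 + 4.69942·e^(−0.261t)) → 1 + 4.69942·e^(−0.261t) = 1.97595
e^(−0.261t) = 0.207675 → t = ln(4.81522)/0.261 = 1.57178/0.261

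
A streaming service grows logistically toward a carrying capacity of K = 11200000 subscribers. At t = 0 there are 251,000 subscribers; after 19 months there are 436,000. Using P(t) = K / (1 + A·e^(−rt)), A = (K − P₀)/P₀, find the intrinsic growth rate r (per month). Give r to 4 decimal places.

r ≈ 0.0300 per month

A = (11200000 − 251000)/251000 = 43.62151
436000 = 11200000/(1 + 43.62151·e^(−r·19)) → e^(−19r) = (25.68807 − 1)/43.62151 = 0.565961
r = −ln(0.565961)/19 = 0.56923/19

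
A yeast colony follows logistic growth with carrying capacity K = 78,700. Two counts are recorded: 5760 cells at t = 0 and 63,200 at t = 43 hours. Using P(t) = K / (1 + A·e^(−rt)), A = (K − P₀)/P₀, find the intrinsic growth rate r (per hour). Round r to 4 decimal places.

A = (78700 − 5760)/5760 = 12.66319
63200 = 78700/(1 + 12.66319·e^(−r·43)) → e^(−43r) = (1.24525 − 1)/12.66319 = 0.019367
r = −ln(0.019367)/43 = 3.94416/43

r ≈ 0.0917 per hour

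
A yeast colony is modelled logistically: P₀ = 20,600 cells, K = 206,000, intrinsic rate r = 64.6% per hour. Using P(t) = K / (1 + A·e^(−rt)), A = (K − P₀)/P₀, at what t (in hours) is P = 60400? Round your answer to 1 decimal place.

A = (206000 − 20600)/20600 = 9
60400 = 206000/(1 + 9·e^(−0.646t)) → 1 + 9·e^(−0.646t) = 3.4106
e^(−0.646t) = 0.267844 → t = ln(3.73352)/0.646 = 1.31735/0.646

t ≈ 2.0 hours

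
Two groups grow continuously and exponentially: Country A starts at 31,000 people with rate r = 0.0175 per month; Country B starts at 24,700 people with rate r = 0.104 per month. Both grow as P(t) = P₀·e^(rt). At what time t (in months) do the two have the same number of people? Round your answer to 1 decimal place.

31000·e^(0.0175t) = 24700·e^(0.104t)
31000/24700 = e^((0.104 − 0.0175)t) → ln(1.25506) = 0.0865·t
t = 0.22718 / 0.0865

t ≈ 2.6 months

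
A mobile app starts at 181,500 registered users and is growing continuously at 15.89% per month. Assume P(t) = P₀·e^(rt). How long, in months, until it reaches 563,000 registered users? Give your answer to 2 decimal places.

t ≈ 7.12 months

563000 = 181500 · e^(0.1589·t)
t = ln(563000/181500) / 0.1589 = ln(3.10193) / 0.1589 = 1.13202 / 0.1589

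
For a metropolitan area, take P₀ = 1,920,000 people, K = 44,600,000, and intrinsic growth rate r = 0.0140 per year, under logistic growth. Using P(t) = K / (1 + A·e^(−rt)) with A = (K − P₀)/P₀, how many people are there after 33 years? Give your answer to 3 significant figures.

≈ 2,970,000 people

A = (44600000 − 1920000)/1920000 = 22.22917
P(33) = 44600000 / (1 + 22.22917·e^(−0.014·33)) = 44600000 / (1 + 22.22917·0.630022)
= 44600000 / 15.00487 ≈ 2972367.99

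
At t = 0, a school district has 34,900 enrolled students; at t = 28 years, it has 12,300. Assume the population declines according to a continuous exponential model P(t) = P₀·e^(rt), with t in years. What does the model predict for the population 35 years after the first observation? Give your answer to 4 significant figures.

r = ln(12300/34900) / 28 ≈ -0.037246 per year
P(35) = 34900 · e^(-0.037246·35) = 34900 · 0.27155 ≈ 9477.09

≈ 9,477 enrolled students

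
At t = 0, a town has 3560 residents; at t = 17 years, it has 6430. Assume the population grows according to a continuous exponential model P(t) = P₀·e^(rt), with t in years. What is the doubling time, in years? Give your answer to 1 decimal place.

doubling time ≈ 19.9 years

r = ln(6430/3560) / 17 = ln(1.80618) / 17 ≈ 0.034777 per year
doubling time = ln 2 / |r| = 0.69315 / 0.034777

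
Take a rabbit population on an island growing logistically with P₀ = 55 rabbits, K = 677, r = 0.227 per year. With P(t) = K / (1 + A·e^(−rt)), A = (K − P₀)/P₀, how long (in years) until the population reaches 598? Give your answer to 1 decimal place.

t ≈ 19.6 years

A = (677 − 55)/55 = 11.30909
598 = 677/(1 + 11.30909·e^(−0.227t)) → 1 + 11.30909·e^(−0.227t) = 1.13211
e^(−0.227t) = 0.011681 → t = ln(85.60552)/0.227 = 4.44975/0.227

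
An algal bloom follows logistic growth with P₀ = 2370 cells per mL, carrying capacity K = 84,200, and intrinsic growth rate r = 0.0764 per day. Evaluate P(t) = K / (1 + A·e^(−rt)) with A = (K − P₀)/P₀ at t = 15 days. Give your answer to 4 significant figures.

A = (84200 − 2370)/2370 = 34.52743
P(15) = 84200 / (1 + 34.52743·e^(−0.0764·15)) = 84200 / (1 + 34.52743·0.317906)
= 84200 / 11.97647 ≈ 7030.45

≈ 7,030 cells per mL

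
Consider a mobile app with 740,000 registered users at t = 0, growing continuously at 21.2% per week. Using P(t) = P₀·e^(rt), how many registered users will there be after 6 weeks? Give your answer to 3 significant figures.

P(6) = 740000 · e^(0.212·6) = 740000 · e^(1.272)
= 740000 · 3.56798 ≈ 2640306.23

≈ 2,640,000 registered users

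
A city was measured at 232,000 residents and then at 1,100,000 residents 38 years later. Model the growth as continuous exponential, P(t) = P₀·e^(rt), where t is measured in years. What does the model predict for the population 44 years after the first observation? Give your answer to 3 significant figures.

r = ln(1100000/232000) / 38 ≈ 0.040956 per year
P(44) = 232000 · e^(0.040956·44) = 232000 · 6.06215 ≈ 1406418.21

≈ 1,410,000 residents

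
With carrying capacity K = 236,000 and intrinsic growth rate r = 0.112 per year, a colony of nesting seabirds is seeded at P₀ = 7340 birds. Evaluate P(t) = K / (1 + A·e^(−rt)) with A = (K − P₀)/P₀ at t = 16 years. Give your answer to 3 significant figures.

≈ 38,100 birds

A = (236000 − 7340)/7340 = 31.15259
P(16) = 236000 / (1 + 31.15259·e^(−0.112·16)) = 236000 / (1 + 31.15259·0.166627)
= 236000 / 6.19085 ≈ 38120.78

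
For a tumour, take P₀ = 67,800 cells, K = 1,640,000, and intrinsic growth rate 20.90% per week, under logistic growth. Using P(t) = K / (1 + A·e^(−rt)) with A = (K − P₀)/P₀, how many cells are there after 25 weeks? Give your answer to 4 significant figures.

≈ 1,458,000 cells

A = (1640000 − 67800)/67800 = 23.18879
P(25) = 1640000 / (1 + 23.18879·e^(−0.209·25)) = 1640000 / (1 + 23.18879·0.00538)
= 1640000 / 1.12476 ≈ 1458083.6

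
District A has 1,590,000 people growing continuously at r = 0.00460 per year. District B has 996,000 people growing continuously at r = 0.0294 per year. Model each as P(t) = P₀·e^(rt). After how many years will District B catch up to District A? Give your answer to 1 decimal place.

1590000·e^(0.0046t) = 996000·e^(0.0294t)
1590000/996000 = e^((0.0294 − 0.0046)t) → ln(1.59639) = 0.0248·t
t = 0.46774 / 0.0248

t ≈ 18.9 years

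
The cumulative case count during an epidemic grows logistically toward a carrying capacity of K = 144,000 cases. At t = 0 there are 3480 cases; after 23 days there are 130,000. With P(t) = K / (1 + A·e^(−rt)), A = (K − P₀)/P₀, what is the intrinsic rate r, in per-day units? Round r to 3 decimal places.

r ≈ 0.258 per day

A = (144000 − 3480)/3480 = 40.37931
130000 = 144000/(1 + 40.37931·e^(−r·23)) → e^(−23r) = (1.10769 − 1)/40.37931 = 0.002667
r = −ln(0.002667)/23 = 5.92679/23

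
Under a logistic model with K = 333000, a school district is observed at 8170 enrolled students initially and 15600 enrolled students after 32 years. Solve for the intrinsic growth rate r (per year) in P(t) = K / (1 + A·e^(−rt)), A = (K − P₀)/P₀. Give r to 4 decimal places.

r ≈ 0.0209 per year

A = (333000 − 8170)/8170 = 39.75887
15600 = 333000/(1 + 39.75887·e^(−r·32)) → e^(−32r) = (21.34615 − 1)/39.75887 = 0.511739
r = −ln(0.511739)/32 = 0.66994/32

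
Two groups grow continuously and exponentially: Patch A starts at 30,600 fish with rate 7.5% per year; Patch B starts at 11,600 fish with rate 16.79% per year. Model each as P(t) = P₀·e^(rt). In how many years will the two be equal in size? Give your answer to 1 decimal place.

30600·e^(0.075t) = 11600·e^(0.1679t)
30600/11600 = e^((0.1679 − 0.075)t) → ln(2.63793) = 0.0929·t
t = 0.96999 / 0.0929

t ≈ 10.4 years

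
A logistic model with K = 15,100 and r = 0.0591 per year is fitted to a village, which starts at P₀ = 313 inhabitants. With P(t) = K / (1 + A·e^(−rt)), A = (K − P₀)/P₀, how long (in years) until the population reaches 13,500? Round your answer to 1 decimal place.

A = (15100 − 313)/313 = 47.24281
13500 = 15100/(1 + 47.24281·e^(−0.0591t)) → 1 + 47.24281·e^(−0.0591t) = 1.11852
e^(−0.0591t) = 0.002509 → t = ln(398.61122)/0.0591 = 5.98799/0.0591

t ≈ 101.3 years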